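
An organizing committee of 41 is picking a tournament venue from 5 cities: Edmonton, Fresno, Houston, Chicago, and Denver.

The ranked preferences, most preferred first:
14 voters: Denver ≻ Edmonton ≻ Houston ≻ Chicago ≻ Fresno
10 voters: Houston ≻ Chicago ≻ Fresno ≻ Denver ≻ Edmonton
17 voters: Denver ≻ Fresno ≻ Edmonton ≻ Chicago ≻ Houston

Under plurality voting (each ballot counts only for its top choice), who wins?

Denver

First-place votes: Edmonton 0, Fresno 0, Houston 10, Chicago 0, Denver 31.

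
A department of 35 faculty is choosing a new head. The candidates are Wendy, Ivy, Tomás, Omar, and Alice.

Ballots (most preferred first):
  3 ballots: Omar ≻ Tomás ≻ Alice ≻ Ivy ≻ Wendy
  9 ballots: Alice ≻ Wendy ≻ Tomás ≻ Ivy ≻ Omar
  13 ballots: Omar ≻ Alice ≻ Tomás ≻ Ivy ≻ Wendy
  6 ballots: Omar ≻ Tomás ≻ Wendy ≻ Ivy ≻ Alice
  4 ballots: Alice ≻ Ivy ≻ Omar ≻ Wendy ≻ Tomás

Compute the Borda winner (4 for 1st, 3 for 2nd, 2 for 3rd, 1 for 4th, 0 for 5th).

Wendy: 3×0 + 9×3 + 13×0 + 6×2 + 4×1 = 43
Ivy: 3×1 + 9×1 + 13×1 + 6×1 + 4×3 = 43
Tomás: 3×3 + 9×2 + 13×2 + 6×3 + 4×0 = 71
Omar: 3×4 + 9×0 + 13×4 + 6×4 + 4×2 = 96
Alice: 3×2 + 9×4 + 13×3 + 6×0 + 4×4 = 97

Alice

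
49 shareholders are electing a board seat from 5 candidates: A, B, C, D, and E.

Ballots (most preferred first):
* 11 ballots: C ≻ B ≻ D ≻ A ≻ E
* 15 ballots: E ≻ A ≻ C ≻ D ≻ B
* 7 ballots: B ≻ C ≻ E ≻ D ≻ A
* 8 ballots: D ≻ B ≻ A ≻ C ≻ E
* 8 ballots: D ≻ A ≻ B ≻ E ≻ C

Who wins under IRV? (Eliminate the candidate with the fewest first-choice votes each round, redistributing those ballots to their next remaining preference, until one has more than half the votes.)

C

Round 1: A 0, B 7, C 11, D 16, E 15. A eliminated.
Round 2: B 7, C 11, D 16, E 15. B eliminated.
Round 3: C 18, D 16, E 15. E eliminated.
Round 4: C 33, D 16. C has a majority (≥25).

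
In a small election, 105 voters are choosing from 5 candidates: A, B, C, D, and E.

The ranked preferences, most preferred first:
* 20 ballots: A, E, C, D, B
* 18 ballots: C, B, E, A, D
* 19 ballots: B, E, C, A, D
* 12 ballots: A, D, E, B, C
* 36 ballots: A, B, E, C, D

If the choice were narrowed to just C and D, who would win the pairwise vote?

C

C is ranked above D on 93 ballots; D above C on 12.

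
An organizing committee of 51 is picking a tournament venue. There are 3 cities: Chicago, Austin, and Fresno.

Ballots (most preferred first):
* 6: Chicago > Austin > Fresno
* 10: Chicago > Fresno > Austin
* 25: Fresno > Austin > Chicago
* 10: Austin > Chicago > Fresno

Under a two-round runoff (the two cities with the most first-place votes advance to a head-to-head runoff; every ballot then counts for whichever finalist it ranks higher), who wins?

Chicago

Round 1 first-place votes: Chicago 16, Austin 10, Fresno 25. Fresno and Chicago advance.
Runoff: Fresno is ranked above Chicago on 25 ballots, Chicago above Fresno on 26.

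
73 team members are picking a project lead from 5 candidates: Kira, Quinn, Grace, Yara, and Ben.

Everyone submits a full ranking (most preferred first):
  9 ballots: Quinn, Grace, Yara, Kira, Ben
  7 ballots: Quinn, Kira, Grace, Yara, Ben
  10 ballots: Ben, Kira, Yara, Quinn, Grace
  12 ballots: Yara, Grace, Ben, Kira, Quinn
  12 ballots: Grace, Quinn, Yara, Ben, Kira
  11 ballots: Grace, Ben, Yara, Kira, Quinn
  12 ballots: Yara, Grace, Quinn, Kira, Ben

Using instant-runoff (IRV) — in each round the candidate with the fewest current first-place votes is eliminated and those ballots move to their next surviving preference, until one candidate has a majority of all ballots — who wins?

Grace

Round 1: Kira 0, Quinn 16, Grace 23, Yara 24, Ben 10. Kira eliminated.
Round 2: Quinn 16, Grace 23, Yara 24, Ben 10. Ben eliminated.
Round 3: Quinn 16, Grace 23, Yara 34. Quinn eliminated.
Round 4: Grace 39, Yara 34. Grace has a majority (≥37).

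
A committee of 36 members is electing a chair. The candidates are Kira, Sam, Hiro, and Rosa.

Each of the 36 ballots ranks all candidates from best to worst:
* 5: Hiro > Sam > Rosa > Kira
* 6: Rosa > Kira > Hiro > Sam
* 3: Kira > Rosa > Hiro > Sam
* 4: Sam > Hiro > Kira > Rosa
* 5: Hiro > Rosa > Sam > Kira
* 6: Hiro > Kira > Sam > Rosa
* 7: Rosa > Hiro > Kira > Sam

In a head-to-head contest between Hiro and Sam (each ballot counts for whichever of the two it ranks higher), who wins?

Hiro is ranked above Sam on 32 ballots; Sam above Hiro on 4.

Hiro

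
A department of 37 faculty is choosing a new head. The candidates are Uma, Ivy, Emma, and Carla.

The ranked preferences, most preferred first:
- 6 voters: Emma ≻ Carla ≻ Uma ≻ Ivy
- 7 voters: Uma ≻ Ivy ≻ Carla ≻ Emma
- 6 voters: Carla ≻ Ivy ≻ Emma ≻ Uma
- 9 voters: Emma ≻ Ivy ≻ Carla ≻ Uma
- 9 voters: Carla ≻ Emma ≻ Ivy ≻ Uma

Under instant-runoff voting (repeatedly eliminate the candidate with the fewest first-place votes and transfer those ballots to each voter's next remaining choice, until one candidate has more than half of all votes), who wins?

Round 1: Uma 7, Ivy 0, Emma 15, Carla 15. Ivy eliminated.
Round 2: Uma 7, Emma 15, Carla 15. Uma eliminated.
Round 3: Emma 15, Carla 22. Carla has a majority (≥19).

Carla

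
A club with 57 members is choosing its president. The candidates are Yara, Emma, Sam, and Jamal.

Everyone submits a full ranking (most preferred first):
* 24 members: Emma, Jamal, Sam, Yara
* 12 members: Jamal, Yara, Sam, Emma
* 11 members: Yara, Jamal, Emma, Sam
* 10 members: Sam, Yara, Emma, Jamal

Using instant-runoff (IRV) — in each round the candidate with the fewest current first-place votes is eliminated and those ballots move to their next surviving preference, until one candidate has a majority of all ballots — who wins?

Round 1: Yara 11, Emma 24, Sam 10, Jamal 12. Sam eliminated.
Round 2: Yara 21, Emma 24, Jamal 12. Jamal eliminated.
Round 3: Yara 33, Emma 24. Yara has a majority (≥29).

Yara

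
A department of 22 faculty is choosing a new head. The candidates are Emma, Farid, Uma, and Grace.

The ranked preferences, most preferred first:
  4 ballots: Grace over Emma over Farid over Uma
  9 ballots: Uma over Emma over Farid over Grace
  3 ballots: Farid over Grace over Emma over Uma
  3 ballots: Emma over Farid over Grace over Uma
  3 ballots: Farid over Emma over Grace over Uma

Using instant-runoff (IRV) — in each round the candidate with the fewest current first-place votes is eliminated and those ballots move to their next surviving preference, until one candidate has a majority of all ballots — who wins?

Round 1: Emma 3, Farid 6, Uma 9, Grace 4. Emma eliminated.
Round 2: Farid 9, Uma 9, Grace 4. Grace eliminated.
Round 3: Farid 13, Uma 9. Farid has a majority (≥12).

Farid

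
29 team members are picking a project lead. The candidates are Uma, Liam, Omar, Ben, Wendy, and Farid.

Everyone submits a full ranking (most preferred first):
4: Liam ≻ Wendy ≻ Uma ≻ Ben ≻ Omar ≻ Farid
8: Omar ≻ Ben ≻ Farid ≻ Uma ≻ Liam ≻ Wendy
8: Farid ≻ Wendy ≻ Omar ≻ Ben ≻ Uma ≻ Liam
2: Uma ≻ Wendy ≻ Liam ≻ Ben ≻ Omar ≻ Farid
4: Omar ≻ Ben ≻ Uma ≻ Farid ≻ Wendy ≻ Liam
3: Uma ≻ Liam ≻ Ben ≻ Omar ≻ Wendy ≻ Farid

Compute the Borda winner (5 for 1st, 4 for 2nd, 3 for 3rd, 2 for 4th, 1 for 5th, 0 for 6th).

Uma: 4×3 + 8×2 + 8×1 + 2×5 + 4×3 + 3×5 = 73
Liam: 4×5 + 8×1 + 8×0 + 2×3 + 4×0 + 3×4 = 46
Omar: 4×1 + 8×5 + 8×3 + 2×1 + 4×5 + 3×2 = 96
Ben: 4×2 + 8×4 + 8×2 + 2×2 + 4×4 + 3×3 = 85
Wendy: 4×4 + 8×0 + 8×4 + 2×4 + 4×1 + 3×1 = 63
Farid: 4×0 + 8×3 + 8×5 + 2×0 + 4×2 + 3×0 = 72

Omar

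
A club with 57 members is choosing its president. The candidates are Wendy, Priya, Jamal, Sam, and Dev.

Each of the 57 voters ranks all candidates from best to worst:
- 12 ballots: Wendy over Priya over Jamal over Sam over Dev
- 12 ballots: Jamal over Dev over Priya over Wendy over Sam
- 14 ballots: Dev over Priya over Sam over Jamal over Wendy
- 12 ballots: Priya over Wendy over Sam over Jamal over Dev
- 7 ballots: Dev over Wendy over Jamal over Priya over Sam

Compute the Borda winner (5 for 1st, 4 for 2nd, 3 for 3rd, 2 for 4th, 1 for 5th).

Wendy: 12×5 + 12×2 + 14×1 + 12×4 + 7×4 = 174
Priya: 12×4 + 12×3 + 14×4 + 12×5 + 7×2 = 214
Jamal: 12×3 + 12×5 + 14×2 + 12×2 + 7×3 = 169
Sam: 12×2 + 12×1 + 14×3 + 12×3 + 7×1 = 121
Dev: 12×1 + 12×4 + 14×5 + 12×1 + 7×5 = 177

Priya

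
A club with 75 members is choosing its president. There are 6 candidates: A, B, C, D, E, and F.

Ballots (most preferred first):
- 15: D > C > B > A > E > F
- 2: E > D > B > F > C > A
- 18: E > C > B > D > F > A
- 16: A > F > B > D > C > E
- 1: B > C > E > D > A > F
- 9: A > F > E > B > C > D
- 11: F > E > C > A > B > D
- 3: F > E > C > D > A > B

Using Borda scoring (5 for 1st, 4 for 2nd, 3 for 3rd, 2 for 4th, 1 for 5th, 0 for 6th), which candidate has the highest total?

C

A: 15×2 + 2×0 + 18×0 + 16×5 + 1×1 + 9×5 + 11×2 + 3×1 = 181
B: 15×3 + 2×3 + 18×3 + 16×3 + 1×5 + 9×2 + 11×1 + 3×0 = 187
C: 15×4 + 2×1 + 18×4 + 16×1 + 1×4 + 9×1 + 11×3 + 3×3 = 205
D: 15×5 + 2×4 + 18×2 + 16×2 + 1×2 + 9×0 + 11×0 + 3×2 = 159
E: 15×1 + 2×5 + 18×5 + 16×0 + 1×3 + 9×3 + 11×4 + 3×4 = 201
F: 15×0 + 2×2 + 18×1 + 16×4 + 1×0 + 9×4 + 11×5 + 3×5 = 192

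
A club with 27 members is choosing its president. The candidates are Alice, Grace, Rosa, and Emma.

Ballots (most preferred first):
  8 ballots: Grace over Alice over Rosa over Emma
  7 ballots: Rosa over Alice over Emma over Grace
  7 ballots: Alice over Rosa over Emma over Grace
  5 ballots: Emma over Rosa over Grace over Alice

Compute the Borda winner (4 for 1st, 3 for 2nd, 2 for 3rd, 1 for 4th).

Rosa

Alice: 8×3 + 7×3 + 7×4 + 5×1 = 78
Grace: 8×4 + 7×1 + 7×1 + 5×2 = 56
Rosa: 8×2 + 7×4 + 7×3 + 5×3 = 80
Emma: 8×1 + 7×2 + 7×2 + 5×4 = 56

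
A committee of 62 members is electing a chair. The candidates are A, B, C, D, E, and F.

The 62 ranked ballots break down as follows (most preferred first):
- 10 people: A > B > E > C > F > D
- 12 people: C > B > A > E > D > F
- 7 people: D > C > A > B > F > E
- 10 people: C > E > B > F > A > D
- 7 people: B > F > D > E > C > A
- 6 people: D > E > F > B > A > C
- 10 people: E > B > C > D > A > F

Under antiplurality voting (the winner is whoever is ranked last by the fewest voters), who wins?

B

Last-place votes: A 7, B 0, C 6, D 20, E 7, F 22.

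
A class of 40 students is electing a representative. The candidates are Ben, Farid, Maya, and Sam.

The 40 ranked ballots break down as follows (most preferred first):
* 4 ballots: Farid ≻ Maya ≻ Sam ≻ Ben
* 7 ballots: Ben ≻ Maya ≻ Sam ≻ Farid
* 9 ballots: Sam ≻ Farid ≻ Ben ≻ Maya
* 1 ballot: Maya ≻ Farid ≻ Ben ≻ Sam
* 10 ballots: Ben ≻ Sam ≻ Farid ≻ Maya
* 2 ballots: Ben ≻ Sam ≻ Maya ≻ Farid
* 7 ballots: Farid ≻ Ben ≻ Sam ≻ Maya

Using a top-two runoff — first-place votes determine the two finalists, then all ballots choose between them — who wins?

Round 1 first-place votes: Ben 19, Farid 11, Maya 1, Sam 9. Ben and Farid advance.
Runoff: Ben is ranked above Farid on 19 ballots, Farid above Ben on 21.

Farid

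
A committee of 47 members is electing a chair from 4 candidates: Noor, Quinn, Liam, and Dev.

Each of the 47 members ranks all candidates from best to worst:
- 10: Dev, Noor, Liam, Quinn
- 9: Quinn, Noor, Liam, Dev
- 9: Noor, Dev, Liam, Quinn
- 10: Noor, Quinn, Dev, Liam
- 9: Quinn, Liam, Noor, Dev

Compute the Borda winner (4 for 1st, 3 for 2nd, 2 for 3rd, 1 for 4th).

Noor: 10×3 + 9×3 + 9×4 + 10×4 + 9×2 = 151
Quinn: 10×1 + 9×4 + 9×1 + 10×3 + 9×4 = 121
Liam: 10×2 + 9×2 + 9×2 + 10×1 + 9×3 = 93
Dev: 10×4 + 9×1 + 9×3 + 10×2 + 9×1 = 105

Noor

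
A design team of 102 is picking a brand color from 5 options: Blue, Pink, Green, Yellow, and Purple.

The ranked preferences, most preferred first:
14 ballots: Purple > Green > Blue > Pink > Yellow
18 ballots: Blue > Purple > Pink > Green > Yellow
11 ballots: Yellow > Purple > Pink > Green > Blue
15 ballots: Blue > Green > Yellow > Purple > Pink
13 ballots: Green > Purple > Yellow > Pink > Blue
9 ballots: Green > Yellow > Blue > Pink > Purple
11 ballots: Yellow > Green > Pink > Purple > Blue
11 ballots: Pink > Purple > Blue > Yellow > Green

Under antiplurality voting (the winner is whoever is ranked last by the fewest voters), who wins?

Last-place votes: Blue 35, Pink 15, Green 11, Yellow 32, Purple 9.

Purple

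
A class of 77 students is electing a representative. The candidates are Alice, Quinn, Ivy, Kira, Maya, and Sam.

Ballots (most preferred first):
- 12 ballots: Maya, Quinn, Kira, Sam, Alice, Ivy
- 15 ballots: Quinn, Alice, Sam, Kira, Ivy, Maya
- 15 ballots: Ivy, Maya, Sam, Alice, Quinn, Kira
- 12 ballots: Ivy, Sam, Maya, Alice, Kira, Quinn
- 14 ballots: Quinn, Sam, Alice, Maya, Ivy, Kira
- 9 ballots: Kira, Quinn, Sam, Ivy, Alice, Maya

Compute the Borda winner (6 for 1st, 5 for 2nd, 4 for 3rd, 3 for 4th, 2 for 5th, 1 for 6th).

Alice: 12×2 + 15×5 + 15×3 + 12×3 + 14×4 + 9×2 = 254
Quinn: 12×5 + 15×6 + 15×2 + 12×1 + 14×6 + 9×5 = 321
Ivy: 12×1 + 15×2 + 15×6 + 12×6 + 14×2 + 9×3 = 259
Kira: 12×4 + 15×3 + 15×1 + 12×2 + 14×1 + 9×6 = 200
Maya: 12×6 + 15×1 + 15×5 + 12×4 + 14×3 + 9×1 = 261
Sam: 12×3 + 15×4 + 15×4 + 12×5 + 14×5 + 9×4 = 322

Sam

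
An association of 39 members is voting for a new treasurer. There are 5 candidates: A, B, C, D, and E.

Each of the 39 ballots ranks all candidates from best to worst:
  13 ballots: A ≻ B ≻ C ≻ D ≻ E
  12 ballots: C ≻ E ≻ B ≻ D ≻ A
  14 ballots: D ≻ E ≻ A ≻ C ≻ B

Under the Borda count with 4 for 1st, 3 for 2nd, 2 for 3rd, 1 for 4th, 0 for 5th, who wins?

C

A: 13×4 + 12×0 + 14×2 = 80
B: 13×3 + 12×2 + 14×0 = 63
C: 13×2 + 12×4 + 14×1 = 88
D: 13×1 + 12×1 + 14×4 = 81
E: 13×0 + 12×3 + 14×3 = 78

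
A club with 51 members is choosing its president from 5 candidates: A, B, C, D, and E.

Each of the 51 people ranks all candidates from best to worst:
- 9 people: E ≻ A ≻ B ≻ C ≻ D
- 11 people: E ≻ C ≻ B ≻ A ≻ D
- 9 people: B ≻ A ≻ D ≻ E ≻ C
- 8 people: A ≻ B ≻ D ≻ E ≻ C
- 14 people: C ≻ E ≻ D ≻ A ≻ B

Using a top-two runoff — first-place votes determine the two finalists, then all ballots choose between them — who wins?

Round 1 first-place votes: A 8, B 9, C 14, D 0, E 20. E and C advance.
Runoff: E is ranked above C on 37 ballots, C above E on 14.

E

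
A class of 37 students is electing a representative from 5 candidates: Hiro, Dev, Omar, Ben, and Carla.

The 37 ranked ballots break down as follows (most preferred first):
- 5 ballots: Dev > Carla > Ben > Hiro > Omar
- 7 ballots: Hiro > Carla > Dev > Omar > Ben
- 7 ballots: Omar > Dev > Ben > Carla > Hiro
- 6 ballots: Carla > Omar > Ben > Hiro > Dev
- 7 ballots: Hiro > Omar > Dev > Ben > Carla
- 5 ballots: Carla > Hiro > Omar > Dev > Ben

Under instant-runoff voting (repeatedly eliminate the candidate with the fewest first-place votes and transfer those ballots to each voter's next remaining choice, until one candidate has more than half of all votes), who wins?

Round 1: Hiro 14, Dev 5, Omar 7, Ben 0, Carla 11. Ben eliminated.
Round 2: Hiro 14, Dev 5, Omar 7, Carla 11. Dev eliminated.
Round 3: Hiro 14, Omar 7, Carla 16. Omar eliminated.
Round 4: Hiro 14, Carla 23. Carla has a majority (≥19).

Carla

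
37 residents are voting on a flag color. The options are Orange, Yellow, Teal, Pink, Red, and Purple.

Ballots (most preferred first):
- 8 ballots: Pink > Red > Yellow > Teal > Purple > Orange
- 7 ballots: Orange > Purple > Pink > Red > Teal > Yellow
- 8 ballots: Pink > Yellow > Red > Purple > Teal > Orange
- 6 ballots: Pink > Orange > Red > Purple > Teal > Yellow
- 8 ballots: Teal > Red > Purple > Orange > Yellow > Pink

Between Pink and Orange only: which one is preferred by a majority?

Pink is ranked above Orange on 22 ballots; Orange above Pink on 15.

Pink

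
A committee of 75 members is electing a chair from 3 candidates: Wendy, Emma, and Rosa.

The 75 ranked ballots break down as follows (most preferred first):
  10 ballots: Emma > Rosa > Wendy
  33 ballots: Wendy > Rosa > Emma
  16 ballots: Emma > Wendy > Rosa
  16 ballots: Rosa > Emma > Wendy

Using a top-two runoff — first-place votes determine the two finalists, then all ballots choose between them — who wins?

Round 1 first-place votes: Wendy 33, Emma 26, Rosa 16. Wendy and Emma advance.
Runoff: Wendy is ranked above Emma on 33 ballots, Emma above Wendy on 42.

Emma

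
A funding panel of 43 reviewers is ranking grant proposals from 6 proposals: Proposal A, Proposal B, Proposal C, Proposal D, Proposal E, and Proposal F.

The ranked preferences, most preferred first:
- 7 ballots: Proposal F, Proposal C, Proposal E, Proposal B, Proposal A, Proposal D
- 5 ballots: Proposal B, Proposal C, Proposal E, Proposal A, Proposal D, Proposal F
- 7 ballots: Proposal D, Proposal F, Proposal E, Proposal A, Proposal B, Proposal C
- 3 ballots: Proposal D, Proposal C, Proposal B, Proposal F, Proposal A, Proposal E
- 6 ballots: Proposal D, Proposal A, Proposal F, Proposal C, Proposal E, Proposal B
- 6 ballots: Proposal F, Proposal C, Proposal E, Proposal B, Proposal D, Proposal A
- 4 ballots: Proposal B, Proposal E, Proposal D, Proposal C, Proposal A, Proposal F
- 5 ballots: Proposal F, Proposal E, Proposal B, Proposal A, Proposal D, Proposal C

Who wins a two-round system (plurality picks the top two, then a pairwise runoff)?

Round 1 first-place votes: Proposal A 0, Proposal B 9, Proposal C 0, Proposal D 16, Proposal E 0, Proposal F 18. Proposal F and Proposal D advance.
Runoff: Proposal F is ranked above Proposal D on 18 ballots, Proposal D above Proposal F on 25.

Proposal D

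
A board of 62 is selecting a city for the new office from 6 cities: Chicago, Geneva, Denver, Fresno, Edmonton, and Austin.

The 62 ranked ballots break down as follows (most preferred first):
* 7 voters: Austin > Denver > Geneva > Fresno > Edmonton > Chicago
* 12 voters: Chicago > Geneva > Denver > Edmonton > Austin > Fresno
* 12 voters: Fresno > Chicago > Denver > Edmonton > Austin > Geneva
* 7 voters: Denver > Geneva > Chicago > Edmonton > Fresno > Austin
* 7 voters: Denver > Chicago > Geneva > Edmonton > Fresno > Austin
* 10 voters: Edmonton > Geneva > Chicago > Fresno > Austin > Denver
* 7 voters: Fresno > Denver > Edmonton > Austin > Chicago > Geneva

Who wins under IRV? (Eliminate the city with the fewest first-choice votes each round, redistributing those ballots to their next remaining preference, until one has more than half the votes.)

Round 1: Chicago 12, Geneva 0, Denver 14, Fresno 19, Edmonton 10, Austin 7. Geneva eliminated.
Round 2: Chicago 12, Denver 14, Fresno 19, Edmonton 10, Austin 7. Austin eliminated.
Round 3: Chicago 12, Denver 21, Fresno 19, Edmonton 10. Edmonton eliminated.
Round 4: Chicago 22, Denver 21, Fresno 19. Fresno eliminated.
Round 5: Chicago 34, Denver 28. Chicago has a majority (≥32).

Chicago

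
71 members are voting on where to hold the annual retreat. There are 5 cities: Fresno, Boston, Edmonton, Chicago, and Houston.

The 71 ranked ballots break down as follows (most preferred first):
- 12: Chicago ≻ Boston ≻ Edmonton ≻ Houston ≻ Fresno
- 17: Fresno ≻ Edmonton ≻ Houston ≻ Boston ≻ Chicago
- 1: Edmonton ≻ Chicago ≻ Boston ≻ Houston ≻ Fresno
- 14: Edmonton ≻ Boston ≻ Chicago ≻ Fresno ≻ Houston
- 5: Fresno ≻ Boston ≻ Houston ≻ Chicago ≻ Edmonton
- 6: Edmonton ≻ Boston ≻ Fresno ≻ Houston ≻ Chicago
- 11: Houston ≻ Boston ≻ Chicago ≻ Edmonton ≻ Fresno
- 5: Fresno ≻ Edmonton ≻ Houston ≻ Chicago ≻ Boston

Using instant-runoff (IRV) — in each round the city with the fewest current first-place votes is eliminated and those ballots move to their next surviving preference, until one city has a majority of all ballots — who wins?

Round 1: Fresno 27, Boston 0, Edmonton 21, Chicago 12, Houston 11. Boston eliminated.
Round 2: Fresno 27, Edmonton 21, Chicago 12, Houston 11. Houston eliminated.
Round 3: Fresno 27, Edmonton 21, Chicago 23. Edmonton eliminated.
Round 4: Fresno 33, Chicago 38. Chicago has a majority (≥36).

Chicago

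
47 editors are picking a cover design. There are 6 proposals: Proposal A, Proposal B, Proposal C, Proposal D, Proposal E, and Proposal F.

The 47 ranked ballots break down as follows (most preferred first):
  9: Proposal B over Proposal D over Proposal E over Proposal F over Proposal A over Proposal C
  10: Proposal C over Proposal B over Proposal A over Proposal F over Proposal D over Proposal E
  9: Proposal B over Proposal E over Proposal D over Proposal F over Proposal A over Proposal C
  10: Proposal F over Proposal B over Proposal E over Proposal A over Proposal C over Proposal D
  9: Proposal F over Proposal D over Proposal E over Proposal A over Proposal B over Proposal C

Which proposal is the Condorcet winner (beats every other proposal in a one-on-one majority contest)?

Proposal B

Proposal B vs Proposal A: 38–9
Proposal B vs Proposal C: 37–10
Proposal B vs Proposal D: 38–9
Proposal B vs Proposal E: 38–9
Proposal B vs Proposal F: 28–19
Proposal B beats every other proposal.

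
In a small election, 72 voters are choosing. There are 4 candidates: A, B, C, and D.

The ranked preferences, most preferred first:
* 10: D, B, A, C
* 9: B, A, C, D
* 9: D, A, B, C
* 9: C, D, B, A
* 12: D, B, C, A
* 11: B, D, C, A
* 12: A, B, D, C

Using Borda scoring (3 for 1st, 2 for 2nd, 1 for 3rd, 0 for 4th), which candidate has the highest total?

B

A: 10×1 + 9×2 + 9×2 + 9×0 + 12×0 + 11×0 + 12×3 = 82
B: 10×2 + 9×3 + 9×1 + 9×1 + 12×2 + 11×3 + 12×2 = 146
C: 10×0 + 9×1 + 9×0 + 9×3 + 12×1 + 11×1 + 12×0 = 59
D: 10×3 + 9×0 + 9×3 + 9×2 + 12×3 + 11×2 + 12×1 = 145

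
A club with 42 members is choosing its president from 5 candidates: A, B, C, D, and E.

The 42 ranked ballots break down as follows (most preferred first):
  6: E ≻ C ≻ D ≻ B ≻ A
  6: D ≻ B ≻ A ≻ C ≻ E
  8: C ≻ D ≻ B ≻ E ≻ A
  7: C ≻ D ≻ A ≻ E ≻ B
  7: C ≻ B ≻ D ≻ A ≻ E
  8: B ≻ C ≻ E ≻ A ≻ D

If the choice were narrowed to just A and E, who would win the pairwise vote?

A is ranked above E on 20 ballots; E above A on 22.

E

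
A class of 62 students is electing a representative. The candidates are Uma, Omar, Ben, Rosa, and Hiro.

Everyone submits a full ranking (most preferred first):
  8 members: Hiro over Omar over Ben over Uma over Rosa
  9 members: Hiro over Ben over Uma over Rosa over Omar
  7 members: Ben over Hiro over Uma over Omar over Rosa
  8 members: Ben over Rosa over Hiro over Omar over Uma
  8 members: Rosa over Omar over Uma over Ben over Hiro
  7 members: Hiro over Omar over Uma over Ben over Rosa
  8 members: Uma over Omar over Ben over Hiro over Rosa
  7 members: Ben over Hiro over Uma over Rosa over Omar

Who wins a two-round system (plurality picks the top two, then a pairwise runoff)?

Round 1 first-place votes: Uma 8, Omar 0, Ben 22, Rosa 8, Hiro 24. Hiro and Ben advance.
Runoff: Hiro is ranked above Ben on 24 ballots, Ben above Hiro on 38.

Ben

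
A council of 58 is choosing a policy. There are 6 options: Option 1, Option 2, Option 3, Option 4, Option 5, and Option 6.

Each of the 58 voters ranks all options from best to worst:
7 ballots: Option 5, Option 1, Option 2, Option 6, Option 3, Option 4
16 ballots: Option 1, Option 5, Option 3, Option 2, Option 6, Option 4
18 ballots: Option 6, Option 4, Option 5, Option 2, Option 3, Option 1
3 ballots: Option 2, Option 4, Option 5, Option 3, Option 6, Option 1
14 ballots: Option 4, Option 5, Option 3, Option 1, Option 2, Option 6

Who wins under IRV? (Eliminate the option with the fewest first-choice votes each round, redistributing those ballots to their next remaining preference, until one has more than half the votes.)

Round 1: Option 1 16, Option 2 3, Option 3 0, Option 4 14, Option 5 7, Option 6 18. Option 3 eliminated.
Round 2: Option 1 16, Option 2 3, Option 4 14, Option 5 7, Option 6 18. Option 2 eliminated.
Round 3: Option 1 16, Option 4 17, Option 5 7, Option 6 18. Option 5 eliminated.
Round 4: Option 1 23, Option 4 17, Option 6 18. Option 4 eliminated.
Round 5: Option 1 37, Option 6 21. Option 1 has a majority (≥30).

Option 1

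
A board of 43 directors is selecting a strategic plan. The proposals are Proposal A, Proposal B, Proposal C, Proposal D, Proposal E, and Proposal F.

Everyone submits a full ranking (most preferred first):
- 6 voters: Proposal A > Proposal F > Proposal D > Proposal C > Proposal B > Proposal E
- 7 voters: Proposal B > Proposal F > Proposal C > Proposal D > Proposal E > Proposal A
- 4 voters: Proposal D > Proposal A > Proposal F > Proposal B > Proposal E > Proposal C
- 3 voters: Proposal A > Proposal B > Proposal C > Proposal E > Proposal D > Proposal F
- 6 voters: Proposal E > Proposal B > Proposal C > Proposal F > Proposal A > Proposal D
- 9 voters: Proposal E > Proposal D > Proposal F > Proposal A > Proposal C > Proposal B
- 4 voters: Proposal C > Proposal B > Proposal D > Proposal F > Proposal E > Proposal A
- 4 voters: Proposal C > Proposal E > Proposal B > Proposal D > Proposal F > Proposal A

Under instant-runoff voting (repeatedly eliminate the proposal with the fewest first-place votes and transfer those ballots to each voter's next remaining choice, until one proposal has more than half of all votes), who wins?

Round 1: Proposal A 9, Proposal B 7, Proposal C 8, Proposal D 4, Proposal E 15, Proposal F 0. Proposal F eliminated.
Round 2: Proposal A 9, Proposal B 7, Proposal C 8, Proposal D 4, Proposal E 15. Proposal D eliminated.
Round 3: Proposal A 13, Proposal B 7, Proposal C 8, Proposal E 15. Proposal B eliminated.
Round 4: Proposal A 13, Proposal C 15, Proposal E 15. Proposal A eliminated.
Round 5: Proposal C 24, Proposal E 19. Proposal C has a majority (≥22).

Proposal C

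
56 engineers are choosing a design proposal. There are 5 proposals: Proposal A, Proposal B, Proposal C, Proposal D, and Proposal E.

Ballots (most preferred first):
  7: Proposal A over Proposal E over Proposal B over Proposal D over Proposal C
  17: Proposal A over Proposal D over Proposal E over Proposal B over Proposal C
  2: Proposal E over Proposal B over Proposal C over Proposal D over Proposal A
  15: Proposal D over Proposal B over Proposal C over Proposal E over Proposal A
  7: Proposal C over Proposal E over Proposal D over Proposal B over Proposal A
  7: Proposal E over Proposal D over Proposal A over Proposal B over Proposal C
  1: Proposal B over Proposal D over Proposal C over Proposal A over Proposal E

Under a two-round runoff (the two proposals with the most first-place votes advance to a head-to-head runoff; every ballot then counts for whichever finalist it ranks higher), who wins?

Round 1 first-place votes: Proposal A 24, Proposal B 1, Proposal C 7, Proposal D 15, Proposal E 9. Proposal A and Proposal D advance.
Runoff: Proposal A is ranked above Proposal D on 24 ballots, Proposal D above Proposal A on 32.

Proposal D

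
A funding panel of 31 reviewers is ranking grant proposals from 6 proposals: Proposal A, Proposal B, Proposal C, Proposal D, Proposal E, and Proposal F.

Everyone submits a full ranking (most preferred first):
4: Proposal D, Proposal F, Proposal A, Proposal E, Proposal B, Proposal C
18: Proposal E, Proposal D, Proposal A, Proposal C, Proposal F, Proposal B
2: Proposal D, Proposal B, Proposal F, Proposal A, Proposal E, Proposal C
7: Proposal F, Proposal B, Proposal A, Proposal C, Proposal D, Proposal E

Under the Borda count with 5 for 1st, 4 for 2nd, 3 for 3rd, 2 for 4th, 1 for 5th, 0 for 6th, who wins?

Proposal D

Proposal A: 4×3 + 18×3 + 2×2 + 7×3 = 91
Proposal B: 4×1 + 18×0 + 2×4 + 7×4 = 40
Proposal C: 4×0 + 18×2 + 2×0 + 7×2 = 50
Proposal D: 4×5 + 18×4 + 2×5 + 7×1 = 109
Proposal E: 4×2 + 18×5 + 2×1 + 7×0 = 100
Proposal F: 4×4 + 18×1 + 2×3 + 7×5 = 75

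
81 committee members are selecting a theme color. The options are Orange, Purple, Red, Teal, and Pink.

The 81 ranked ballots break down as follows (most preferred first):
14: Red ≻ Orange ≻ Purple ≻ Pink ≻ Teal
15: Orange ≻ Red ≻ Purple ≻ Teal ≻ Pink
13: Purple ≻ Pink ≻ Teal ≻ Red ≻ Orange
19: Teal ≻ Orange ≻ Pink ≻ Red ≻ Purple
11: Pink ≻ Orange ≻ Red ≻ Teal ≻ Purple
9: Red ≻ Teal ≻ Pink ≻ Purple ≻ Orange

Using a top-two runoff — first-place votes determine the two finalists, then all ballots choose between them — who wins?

Round 1 first-place votes: Orange 15, Purple 13, Red 23, Teal 19, Pink 11. Red and Teal advance.
Runoff: Red is ranked above Teal on 49 ballots, Teal above Red on 32.

Red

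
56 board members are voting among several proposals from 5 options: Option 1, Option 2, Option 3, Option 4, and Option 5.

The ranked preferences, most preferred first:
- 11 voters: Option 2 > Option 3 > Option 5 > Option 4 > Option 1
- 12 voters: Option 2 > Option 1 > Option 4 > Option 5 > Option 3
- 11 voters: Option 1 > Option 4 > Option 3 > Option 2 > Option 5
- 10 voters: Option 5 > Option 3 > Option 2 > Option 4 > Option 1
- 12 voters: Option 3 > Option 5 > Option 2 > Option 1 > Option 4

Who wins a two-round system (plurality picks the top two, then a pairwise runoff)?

Option 3

Round 1 first-place votes: Option 1 11, Option 2 23, Option 3 12, Option 4 0, Option 5 10. Option 2 and Option 3 advance.
Runoff: Option 2 is ranked above Option 3 on 23 ballots, Option 3 above Option 2 on 33.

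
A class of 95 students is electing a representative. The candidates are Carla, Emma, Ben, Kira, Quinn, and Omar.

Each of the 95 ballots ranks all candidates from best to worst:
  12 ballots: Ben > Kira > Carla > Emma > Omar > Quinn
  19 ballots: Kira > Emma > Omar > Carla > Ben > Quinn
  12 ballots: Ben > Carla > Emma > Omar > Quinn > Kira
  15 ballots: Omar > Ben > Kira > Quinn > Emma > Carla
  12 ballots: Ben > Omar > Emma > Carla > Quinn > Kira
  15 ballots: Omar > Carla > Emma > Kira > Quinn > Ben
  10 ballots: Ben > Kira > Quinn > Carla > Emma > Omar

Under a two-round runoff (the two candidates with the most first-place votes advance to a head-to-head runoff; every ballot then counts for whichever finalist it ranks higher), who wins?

Omar

Round 1 first-place votes: Carla 0, Emma 0, Ben 46, Kira 19, Quinn 0, Omar 30. Ben and Omar advance.
Runoff: Ben is ranked above Omar on 46 ballots, Omar above Ben on 49.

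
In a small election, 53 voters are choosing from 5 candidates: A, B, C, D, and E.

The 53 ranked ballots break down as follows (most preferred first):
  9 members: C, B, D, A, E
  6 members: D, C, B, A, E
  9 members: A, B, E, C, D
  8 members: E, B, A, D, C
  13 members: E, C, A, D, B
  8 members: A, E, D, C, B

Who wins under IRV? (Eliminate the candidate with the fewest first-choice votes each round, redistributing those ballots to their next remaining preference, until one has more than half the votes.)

Round 1: A 17, B 0, C 9, D 6, E 21. B eliminated.
Round 2: A 17, C 9, D 6, E 21. D eliminated.
Round 3: A 17, C 15, E 21. C eliminated.
Round 4: A 32, E 21. A has a majority (≥27).

A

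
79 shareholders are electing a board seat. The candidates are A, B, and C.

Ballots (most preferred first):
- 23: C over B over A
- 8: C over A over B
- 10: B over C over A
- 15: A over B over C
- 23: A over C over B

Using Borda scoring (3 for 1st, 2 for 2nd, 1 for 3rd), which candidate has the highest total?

A: 23×1 + 8×2 + 10×1 + 15×3 + 23×3 = 163
B: 23×2 + 8×1 + 10×3 + 15×2 + 23×1 = 137
C: 23×3 + 8×3 + 10×2 + 15×1 + 23×2 = 174

C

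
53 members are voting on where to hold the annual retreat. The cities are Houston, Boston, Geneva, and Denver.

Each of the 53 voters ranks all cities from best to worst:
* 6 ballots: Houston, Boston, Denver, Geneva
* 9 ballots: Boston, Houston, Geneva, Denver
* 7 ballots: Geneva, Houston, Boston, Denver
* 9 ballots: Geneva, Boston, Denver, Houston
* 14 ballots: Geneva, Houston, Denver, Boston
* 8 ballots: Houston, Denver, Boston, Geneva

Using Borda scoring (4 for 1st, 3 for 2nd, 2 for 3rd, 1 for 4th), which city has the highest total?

Houston: 6×4 + 9×3 + 7×3 + 9×1 + 14×3 + 8×4 = 155
Boston: 6×3 + 9×4 + 7×2 + 9×3 + 14×1 + 8×2 = 125
Geneva: 6×1 + 9×2 + 7×4 + 9×4 + 14×4 + 8×1 = 152
Denver: 6×2 + 9×1 + 7×1 + 9×2 + 14×2 + 8×3 = 98

Houston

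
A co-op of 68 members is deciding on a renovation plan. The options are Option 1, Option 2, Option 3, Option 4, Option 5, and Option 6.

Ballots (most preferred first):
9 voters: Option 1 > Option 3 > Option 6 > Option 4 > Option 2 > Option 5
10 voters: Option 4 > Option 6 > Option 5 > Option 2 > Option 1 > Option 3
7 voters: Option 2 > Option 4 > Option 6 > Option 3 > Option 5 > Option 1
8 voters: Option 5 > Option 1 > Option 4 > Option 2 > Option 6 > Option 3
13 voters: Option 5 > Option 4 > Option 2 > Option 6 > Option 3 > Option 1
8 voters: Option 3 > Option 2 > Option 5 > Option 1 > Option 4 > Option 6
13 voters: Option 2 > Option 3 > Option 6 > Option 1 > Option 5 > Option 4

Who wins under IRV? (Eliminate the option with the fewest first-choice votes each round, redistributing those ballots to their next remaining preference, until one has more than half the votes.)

Round 1: Option 1 9, Option 2 20, Option 3 8, Option 4 10, Option 5 21, Option 6 0. Option 6 eliminated.
Round 2: Option 1 9, Option 2 20, Option 3 8, Option 4 10, Option 5 21. Option 3 eliminated.
Round 3: Option 1 9, Option 2 28, Option 4 10, Option 5 21. Option 1 eliminated.
Round 4: Option 2 28, Option 4 19, Option 5 21. Option 4 eliminated.
Round 5: Option 2 37, Option 5 31. Option 2 has a majority (≥35).

Option 2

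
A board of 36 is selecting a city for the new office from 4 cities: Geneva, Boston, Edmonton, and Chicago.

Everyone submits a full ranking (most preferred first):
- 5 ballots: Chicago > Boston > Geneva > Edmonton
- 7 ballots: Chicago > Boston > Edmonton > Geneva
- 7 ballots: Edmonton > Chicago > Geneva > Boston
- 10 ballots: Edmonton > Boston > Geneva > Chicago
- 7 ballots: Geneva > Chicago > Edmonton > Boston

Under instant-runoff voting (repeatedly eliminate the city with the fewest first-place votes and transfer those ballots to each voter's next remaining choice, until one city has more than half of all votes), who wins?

Round 1: Geneva 7, Boston 0, Edmonton 17, Chicago 12. Boston eliminated.
Round 2: Geneva 7, Edmonton 17, Chicago 12. Geneva eliminated.
Round 3: Edmonton 17, Chicago 19. Chicago has a majority (≥19).

Chicago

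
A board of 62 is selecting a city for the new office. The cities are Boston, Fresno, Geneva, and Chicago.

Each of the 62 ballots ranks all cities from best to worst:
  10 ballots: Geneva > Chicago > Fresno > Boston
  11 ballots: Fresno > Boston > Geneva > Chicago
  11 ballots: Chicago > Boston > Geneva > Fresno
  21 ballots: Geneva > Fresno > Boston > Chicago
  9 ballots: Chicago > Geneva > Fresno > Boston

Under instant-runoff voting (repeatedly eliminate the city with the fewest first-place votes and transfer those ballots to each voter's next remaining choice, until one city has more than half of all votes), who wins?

Geneva

Round 1: Boston 0, Fresno 11, Geneva 31, Chicago 20. Boston eliminated.
Round 2: Fresno 11, Geneva 31, Chicago 20. Fresno eliminated.
Round 3: Geneva 42, Chicago 20. Geneva has a majority (≥32).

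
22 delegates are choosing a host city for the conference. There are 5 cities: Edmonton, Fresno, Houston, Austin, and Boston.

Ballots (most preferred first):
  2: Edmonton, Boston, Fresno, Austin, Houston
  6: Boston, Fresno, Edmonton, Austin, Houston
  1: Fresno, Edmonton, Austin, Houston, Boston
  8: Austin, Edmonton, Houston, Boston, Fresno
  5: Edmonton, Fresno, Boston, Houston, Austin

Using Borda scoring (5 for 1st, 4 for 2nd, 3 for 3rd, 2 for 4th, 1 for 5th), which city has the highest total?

Edmonton

Edmonton: 2×5 + 6×3 + 1×4 + 8×4 + 5×5 = 89
Fresno: 2×3 + 6×4 + 1×5 + 8×1 + 5×4 = 63
Houston: 2×1 + 6×1 + 1×2 + 8×3 + 5×2 = 44
Austin: 2×2 + 6×2 + 1×3 + 8×5 + 5×1 = 64
Boston: 2×4 + 6×5 + 1×1 + 8×2 + 5×3 = 70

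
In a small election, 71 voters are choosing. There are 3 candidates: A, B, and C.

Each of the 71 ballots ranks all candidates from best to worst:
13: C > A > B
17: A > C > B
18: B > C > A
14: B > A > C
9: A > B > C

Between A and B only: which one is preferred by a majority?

A is ranked above B on 39 ballots; B above A on 32.

A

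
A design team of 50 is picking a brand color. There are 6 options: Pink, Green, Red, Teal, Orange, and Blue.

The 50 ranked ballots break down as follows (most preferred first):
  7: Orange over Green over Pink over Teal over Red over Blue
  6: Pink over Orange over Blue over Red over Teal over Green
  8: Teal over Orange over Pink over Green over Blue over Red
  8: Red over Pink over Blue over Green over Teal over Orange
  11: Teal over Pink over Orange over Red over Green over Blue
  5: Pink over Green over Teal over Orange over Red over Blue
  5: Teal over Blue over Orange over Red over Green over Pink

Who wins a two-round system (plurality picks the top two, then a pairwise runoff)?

Round 1 first-place votes: Pink 11, Green 0, Red 8, Teal 24, Orange 7, Blue 0. Teal and Pink advance.
Runoff: Teal is ranked above Pink on 24 ballots, Pink above Teal on 26.

Pink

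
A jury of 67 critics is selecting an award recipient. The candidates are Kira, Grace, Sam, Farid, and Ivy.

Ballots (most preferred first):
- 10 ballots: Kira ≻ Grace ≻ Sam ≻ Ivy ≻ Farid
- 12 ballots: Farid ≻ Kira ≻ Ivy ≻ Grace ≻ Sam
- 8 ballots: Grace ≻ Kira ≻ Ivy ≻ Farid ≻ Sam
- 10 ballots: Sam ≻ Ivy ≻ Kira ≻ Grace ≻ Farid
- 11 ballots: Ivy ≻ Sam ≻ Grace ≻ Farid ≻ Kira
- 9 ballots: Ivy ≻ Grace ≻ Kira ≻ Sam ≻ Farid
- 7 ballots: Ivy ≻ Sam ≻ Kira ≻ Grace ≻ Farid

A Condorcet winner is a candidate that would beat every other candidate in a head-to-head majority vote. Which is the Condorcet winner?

Ivy

Ivy vs Kira: 37–30
Ivy vs Grace: 49–18
Ivy vs Sam: 47–20
Ivy vs Farid: 55–12
Ivy beats every other candidate.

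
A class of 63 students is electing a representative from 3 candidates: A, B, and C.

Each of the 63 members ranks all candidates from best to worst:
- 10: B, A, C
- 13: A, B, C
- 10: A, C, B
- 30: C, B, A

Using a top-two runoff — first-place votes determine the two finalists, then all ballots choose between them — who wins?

Round 1 first-place votes: A 23, B 10, C 30. C and A advance.
Runoff: C is ranked above A on 30 ballots, A above C on 33.

A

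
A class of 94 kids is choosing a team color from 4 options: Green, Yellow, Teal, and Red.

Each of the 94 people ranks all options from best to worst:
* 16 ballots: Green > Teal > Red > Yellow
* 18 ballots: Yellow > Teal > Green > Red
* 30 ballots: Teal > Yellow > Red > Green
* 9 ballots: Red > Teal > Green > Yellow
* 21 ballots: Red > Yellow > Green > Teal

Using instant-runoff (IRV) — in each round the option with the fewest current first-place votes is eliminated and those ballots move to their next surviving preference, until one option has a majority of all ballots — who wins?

Teal

Round 1: Green 16, Yellow 18, Teal 30, Red 30. Green eliminated.
Round 2: Yellow 18, Teal 46, Red 30. Yellow eliminated.
Round 3: Teal 64, Red 30. Teal has a majority (≥48).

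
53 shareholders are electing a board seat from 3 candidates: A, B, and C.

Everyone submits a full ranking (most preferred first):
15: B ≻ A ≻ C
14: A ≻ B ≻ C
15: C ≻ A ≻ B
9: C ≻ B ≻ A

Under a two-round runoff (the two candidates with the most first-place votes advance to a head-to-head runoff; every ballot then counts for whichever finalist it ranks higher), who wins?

B

Round 1 first-place votes: A 14, B 15, C 24. C and B advance.
Runoff: C is ranked above B on 24 ballots, B above C on 29.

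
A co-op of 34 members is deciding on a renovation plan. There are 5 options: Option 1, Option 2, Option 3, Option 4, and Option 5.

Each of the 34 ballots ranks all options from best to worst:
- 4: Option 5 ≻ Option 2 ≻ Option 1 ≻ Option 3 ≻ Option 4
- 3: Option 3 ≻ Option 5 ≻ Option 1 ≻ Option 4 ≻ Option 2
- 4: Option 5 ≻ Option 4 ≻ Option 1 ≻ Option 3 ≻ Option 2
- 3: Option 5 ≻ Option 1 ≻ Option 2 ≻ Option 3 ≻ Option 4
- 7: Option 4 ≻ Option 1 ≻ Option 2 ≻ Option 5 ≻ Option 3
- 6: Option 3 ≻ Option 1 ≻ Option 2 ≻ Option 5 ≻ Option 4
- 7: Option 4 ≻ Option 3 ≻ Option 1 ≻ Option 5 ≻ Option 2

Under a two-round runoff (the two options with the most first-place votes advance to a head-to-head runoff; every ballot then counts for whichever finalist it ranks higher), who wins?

Option 5

Round 1 first-place votes: Option 1 0, Option 2 0, Option 3 9, Option 4 14, Option 5 11. Option 4 and Option 5 advance.
Runoff: Option 4 is ranked above Option 5 on 14 ballots, Option 5 above Option 4 on 20.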